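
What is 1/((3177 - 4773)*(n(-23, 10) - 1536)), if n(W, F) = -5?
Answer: 1/2459436 ≈ 4.0660e-7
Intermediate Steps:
1/((3177 - 4773)*(n(-23, 10) - 1536)) = 1/((3177 - 4773)*(-5 - 1536)) = 1/(-1596*(-1541)) = 1/2459436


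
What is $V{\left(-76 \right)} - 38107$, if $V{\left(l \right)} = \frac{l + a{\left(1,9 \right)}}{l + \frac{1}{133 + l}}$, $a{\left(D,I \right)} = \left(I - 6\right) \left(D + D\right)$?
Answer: $- \frac{165037427}{4331} \approx -38106.0$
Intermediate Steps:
$a{\left(D,I \right)} = 2 D \left(-6 + I\right)$ ($a{\left(D,I \right)} = \left(-6 + I\right) 2 D = 2 D \left(-6 + I\right)$)
$V{\left(l \right)} = \frac{6 + l}{l + \frac{1}{133 + l}}$ ($V{\left(l \right)} = \frac{l + 2 \cdot 1 \left(-6 + 9\right)}{l + \frac{1}{133 + l}} = \frac{l + 2 \cdot 1 \cdot 3}{l + \frac{1}{133 + l}} = \frac{l + 6}{l + \frac{1}{133 + l}} = \frac{6 + l}{l + \frac{1}{133 + l}}$)
$V{\left(-76 \right)} - 38107 = \frac{798 + \left(-76\right)^{2} + 139 \left(-76\right)}{1 + \left(-76\right)^{2} + 133 \left(-76\right)} - 38107 = \frac{798 + 5776 - 10564}{1 + 5776 - 10108} - 38107 = \frac{1}{-4331} \left(-3990\right) - 38107 = \left(- \frac{1}{4331}\right) \left(-3990\right) - 38107 = \frac{3990}{4331} - 38107 = - \frac{165037427}{4331}$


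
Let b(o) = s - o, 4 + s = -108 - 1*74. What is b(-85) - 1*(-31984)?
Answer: 31883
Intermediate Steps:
s = -186 (s = -4 + (-108 - 1*74) = -4 + (-108 - 74) = -4 - 182 = -186)
b(o) = -186 - o
b(-85) - 1*(-31984) = (-186 - 1*(-85)) - 1*(-31984) = (-186 + 85) + 31984 = -101 + 31984 = 31883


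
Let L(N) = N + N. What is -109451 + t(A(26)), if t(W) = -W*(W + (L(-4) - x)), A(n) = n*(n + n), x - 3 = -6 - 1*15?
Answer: -1950875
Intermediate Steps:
L(N) = 2*N
x = -18 (x = 3 + (-6 - 1*15) = 3 + (-6 - 15) = 3 - 21 = -18)
A(n) = 2*n² (A(n) = n*(2*n) = 2*n²)
t(W) = -W*(10 + W) (t(W) = -W*(W + (2*(-4) - 1*(-18))) = -W*(W + (-8 + 18)) = -W*(W + 10) = -W*(10 + W))
-109451 + t(A(26)) = -109451 - 2*26²*(10 + 2*26²) = -109451 - 2*676*(10 + 2*676) = -109451 - 1*1352*(10 + 1352) = -109451 - 1*1352*1362 = -109451 - 1841424 = -1950875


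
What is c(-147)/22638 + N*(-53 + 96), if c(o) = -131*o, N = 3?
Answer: 19997/154 ≈ 129.85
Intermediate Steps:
c(-147)/22638 + N*(-53 + 96) = -131*(-147)/22638 + 3*(-53 + 96) = 19257*(1/22638) + 3*43 = 131/154 + 129 = 19997/154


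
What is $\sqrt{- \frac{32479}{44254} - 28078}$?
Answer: $\frac{i \sqrt{54989856261914}}{44254} \approx 167.57 i$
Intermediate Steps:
$\sqrt{- \frac{32479}{44254} - 28078} = \sqrt{- \frac{1242596291}{44254}} = \frac{i \sqrt{54989856261914}}{44254}$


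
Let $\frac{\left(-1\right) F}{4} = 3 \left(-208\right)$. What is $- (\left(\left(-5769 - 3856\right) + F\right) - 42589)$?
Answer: $49718$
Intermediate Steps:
$F = 2496$ ($F = - 4 \cdot 3 \left(-208\right) = \left(-4\right) \left(-624\right) = 2496$)
$- (\left(\left(-5769 - 3856\right) + F\right) - 42589) = - (\left(\left(-5769 - 3856\right) + 2496\right) - 42589) = - (\left(-9625 + 2496\right) - 42589) = - (-7129 - 42589) = \left(-1\right) \left(-49718\right) = 49718$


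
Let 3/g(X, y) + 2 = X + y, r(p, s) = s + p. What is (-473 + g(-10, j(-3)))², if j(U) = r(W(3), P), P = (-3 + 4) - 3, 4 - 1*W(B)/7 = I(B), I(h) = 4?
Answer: 43890625/196 ≈ 2.2393e+5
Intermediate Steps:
W(B) = 0 (W(B) = 28 - 7*4 = 28 - 28 = 0)
P = -2 (P = 1 - 3 = -2)
r(p, s) = p + s
j(U) = -2 (j(U) = 0 - 2 = -2)
g(X, y) = 3/(-2 + X + y) (g(X, y) = 3/(-2 + (X + y)) = 3/(-2 + X + y))
(-473 + g(-10, j(-3)))² = (-473 + 3/(-2 - 10 - 2))² = (-473 + 3/(-14))² = (-473 + 3*(-1/14))² = (-473 - 3/14)² = (-6625/14)² = 43890625/196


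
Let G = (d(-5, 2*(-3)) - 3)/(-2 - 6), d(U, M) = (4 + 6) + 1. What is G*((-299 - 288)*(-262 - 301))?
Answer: -330481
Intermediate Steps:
d(U, M) = 11 (d(U, M) = 10 + 1 = 11)
G = -1 (G = (11 - 3)/(-2 - 6) = 8/(-8) = 8*(-⅛) = -1)
G*((-299 - 288)*(-262 - 301)) = -(-299 - 288)*(-262 - 301) = -(-587)*(-563) = -1*330481 = -330481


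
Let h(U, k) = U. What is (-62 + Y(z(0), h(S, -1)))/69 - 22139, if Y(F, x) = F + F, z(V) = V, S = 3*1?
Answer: -1527653/69 ≈ -22140.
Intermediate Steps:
S = 3
Y(F, x) = 2*F
(-62 + Y(z(0), h(S, -1)))/69 - 22139 = (-62 + 2*0)/69 - 22139 = (-62 + 0)*(1/69) - 22139 = -62*1/69 - 22139 = -62/69 - 22139 = -1527653/69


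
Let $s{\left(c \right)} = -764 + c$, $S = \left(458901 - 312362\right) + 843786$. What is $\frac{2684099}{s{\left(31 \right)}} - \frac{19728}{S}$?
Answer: $- \frac{2658144802799}{725908225} \approx -3661.8$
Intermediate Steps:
$S = 990325$ ($S = 146539 + 843786 = 990325$)
$\frac{2684099}{s{\left(31 \right)}} - \frac{19728}{S} = \frac{2684099}{-764 + 31} - \frac{19728}{990325} = \frac{2684099}{-733} - \frac{19728}{990325} = 2684099 \left(- \frac{1}{733}\right) - \frac{19728}{990325} = - \frac{2684099}{733} - \frac{19728}{990325} = - \frac{2658144802799}{725908225}$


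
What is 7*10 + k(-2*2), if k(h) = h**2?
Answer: 86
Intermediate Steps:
7*10 + k(-2*2) = 7*10 + (-2*2)**2 = 70 + (-4)**2 = 70 + 16 = 86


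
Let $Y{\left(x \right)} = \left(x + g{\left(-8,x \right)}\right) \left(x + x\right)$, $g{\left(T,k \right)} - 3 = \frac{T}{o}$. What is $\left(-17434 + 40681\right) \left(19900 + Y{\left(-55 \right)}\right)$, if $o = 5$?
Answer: $599679612$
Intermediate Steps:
$g{\left(T,k \right)} = 3 + \frac{T}{5}$
$Y{\left(x \right)} = 2 x \left(\frac{7}{5} + x\right)$ ($Y{\left(x \right)} = \left(x + \left(3 + \frac{1}{5} \left(-8\right)\right)\right) \left(x + x\right) = \left(x + \left(3 - \frac{8}{5}\right)\right) 2 x = \left(x + \frac{7}{5}\right) 2 x = \left(\frac{7}{5} + x\right) 2 x = 2 x \left(\frac{7}{5} + x\right)$)
$\left(-17434 + 40681\right) \left(19900 + Y{\left(-55 \right)}\right) = \left(-17434 + 40681\right) \left(19900 + \frac{2}{5} \left(-55\right) \left(7 + 5 \left(-55\right)\right)\right) = 23247 \left(19900 + \frac{2}{5} \left(-55\right) \left(7 - 275\right)\right) = 23247 \left(19900 + \frac{2}{5} \left(-55\right) \left(-268\right)\right) = 23247 \left(19900 + 5896\right) = 23247 \cdot 25796 = 599679612$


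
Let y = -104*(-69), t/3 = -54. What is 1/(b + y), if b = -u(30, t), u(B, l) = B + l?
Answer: 1/7308 ≈ 0.00013684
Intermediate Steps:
t = -162 (t = 3*(-54) = -162)
y = 7176
b = 132 (b = -(30 - 162) = -1*(-132) = 132)
1/(b + y) = 1/(132 + 7176) = 1/7308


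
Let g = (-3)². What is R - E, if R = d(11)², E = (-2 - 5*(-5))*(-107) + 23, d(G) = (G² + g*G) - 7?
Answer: 47807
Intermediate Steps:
g = 9
d(G) = -7 + G² + 9*G (d(G) = (G² + 9*G) - 7 = -7 + G² + 9*G)
E = -2438 (E = (-2 + 25)*(-107) + 23 = 23*(-107) + 23 = -2461 + 23 = -2438)
R = 45369 (R = (-7 + 11² + 9*11)² = (-7 + 121 + 99)² = 213² = 45369)
R - E = 45369 - 1*(-2438) = 45369 + 2438 = 47807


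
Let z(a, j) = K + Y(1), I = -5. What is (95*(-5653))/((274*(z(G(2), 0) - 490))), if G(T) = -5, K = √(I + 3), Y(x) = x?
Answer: 262610115/65519702 + 537035*I*√2/65519702 ≈ 4.0081 + 0.011592*I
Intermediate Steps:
K = I*√2 (K = √(-5 + 3) = √(-2) = I*√2 ≈ 1.4142*I)
z(a, j) = 1 + I*√2 (z(a, j) = I*√2 + 1 = 1 + I*√2)
(95*(-5653))/((274*(z(G(2), 0) - 490))) = (95*(-5653))/((274*((1 + I*√2) - 490))) = -537035*1/(274*(-489 + I*√2)) = -537035/(-133986 + 274*I*√2)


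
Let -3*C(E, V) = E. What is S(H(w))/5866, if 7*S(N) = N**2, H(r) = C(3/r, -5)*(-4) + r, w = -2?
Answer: 8/20531 ≈ 0.00038965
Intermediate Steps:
C(E, V) = -E/3
H(r) = r + 4/r (H(r) = -1/r*(-4) + r = 4/r + r = r + 4/r)
S(N) = N**2/7
S(H(w))/5866 = ((-2 + 4/(-2))**2/7)/5866 = ((-2 + 4*(-1/2))**2/7)*(1/5866) = ((-2 - 2)**2/7)*(1/5866) = ((1/7)*(-4)**2)*(1/5866) = ((1/7)*16)*(1/5866) = (16/7)*(1/5866) = 8/20531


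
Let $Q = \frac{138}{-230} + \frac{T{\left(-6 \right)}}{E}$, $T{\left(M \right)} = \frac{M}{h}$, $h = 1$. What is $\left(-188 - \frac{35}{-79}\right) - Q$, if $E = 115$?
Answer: $- \frac{339606}{1817} \approx -186.9$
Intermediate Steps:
$T{\left(M \right)} = M$ ($T{\left(M \right)} = \frac{M}{1} = M 1 = M$)
$Q = - \frac{15}{23}$ ($Q = \frac{138}{-230} - \frac{6}{115} = 138 \left(- \frac{1}{230}\right) - \frac{6}{115} = - \frac{3}{5} - \frac{6}{115} = - \frac{15}{23} \approx -0.65217$)
$\left(-188 - \frac{35}{-79}\right) - Q = \left(-188 - \frac{35}{-79}\right) - - \frac{15}{23} = \left(-188 - - \frac{35}{79}\right) + \frac{15}{23} = \left(-188 + \frac{35}{79}\right) + \frac{15}{23} = - \frac{14817}{79} + \frac{15}{23} = - \frac{339606}{1817}$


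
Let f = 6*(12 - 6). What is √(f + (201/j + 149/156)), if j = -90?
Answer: √5281185/390 ≈ 5.8925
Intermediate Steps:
f = 36 (f = 6*6 = 36)
√(f + (201/j + 149/156)) = √(36 + (201/(-90) + 149/156)) = √(36 + (201*(-1/90) + 149*(1/156))) = √(36 + (-67/30 + 149/156)) = √(36 - 997/780) = √(27083/780) = √5281185/390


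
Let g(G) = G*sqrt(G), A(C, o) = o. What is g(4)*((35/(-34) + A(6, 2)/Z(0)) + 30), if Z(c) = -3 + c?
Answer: 11548/51 ≈ 226.43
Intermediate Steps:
g(G) = G**(3/2)
g(4)*((35/(-34) + A(6, 2)/Z(0)) + 30) = 4**(3/2)*((35/(-34) + 2/(-3 + 0)) + 30) = 8*((35*(-1/34) + 2/(-3)) + 30) = 8*((-35/34 + 2*(-1/3)) + 30) = 8*((-35/34 - 2/3) + 30) = 8*(-173/102 + 30) = 8*(2887/102) = 11548/51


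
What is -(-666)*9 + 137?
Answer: 6131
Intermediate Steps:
-(-666)*9 + 137 = -111*(-54) + 137 = 5994 + 137 = 6131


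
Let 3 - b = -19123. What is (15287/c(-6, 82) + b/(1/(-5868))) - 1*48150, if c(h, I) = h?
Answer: -673692395/6 ≈ -1.1228e+8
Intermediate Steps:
b = 19126 (b = 3 - 1*(-19123) = 3 + 19123 = 19126)
(15287/c(-6, 82) + b/(1/(-5868))) - 1*48150 = (15287/(-6) + 19126/(1/(-5868))) - 1*48150 = (15287*(-⅙) + 19126/(-1/5868)) - 48150 = (-15287/6 + 19126*(-5868)) - 48150 = (-15287/6 - 112231368) - 48150 = -673403495/6 - 48150 = -673692395/6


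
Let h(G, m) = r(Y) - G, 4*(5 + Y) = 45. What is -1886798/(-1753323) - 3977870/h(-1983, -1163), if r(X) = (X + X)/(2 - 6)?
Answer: -55766042702558/27770882997 ≈ -2008.1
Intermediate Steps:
Y = 25/4 (Y = -5 + (1/4)*45 = -5 + 45/4 = 25/4 ≈ 6.2500)
r(X) = -X/2 (r(X) = (2*X)/(-4) = (2*X)*(-1/4) = -X/2)
h(G, m) = -25/8 - G (h(G, m) = -1/2*25/4 - G = -25/8 - G)
-1886798/(-1753323) - 3977870/h(-1983, -1163) = -1886798/(-1753323) - 3977870/(-25/8 - 1*(-1983)) = -1886798*(-1/1753323) - 3977870/(-25/8 + 1983) = 1886798/1753323 - 3977870/15839/8 = 1886798/1753323 - 3977870*8/15839 = 1886798/1753323 - 31822960/15839 = -55766042702558/27770882997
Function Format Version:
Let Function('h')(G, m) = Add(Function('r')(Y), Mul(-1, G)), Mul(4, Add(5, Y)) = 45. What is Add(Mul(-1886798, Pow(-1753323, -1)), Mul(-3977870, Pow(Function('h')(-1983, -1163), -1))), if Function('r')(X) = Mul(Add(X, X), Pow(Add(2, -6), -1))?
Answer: Rational(-55766042702558, 27770882997) ≈ -2008.1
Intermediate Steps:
Y = Rational(25, 4) (Y = Add(-5, Mul(Rational(1, 4), 45)) = Add(-5, Rational(45, 4)) = Rational(25, 4) ≈ 6.2500)
Function('r')(X) = Mul(Rational(-1, 2), X) (Function('r')(X) = Mul(Mul(2, X), Pow(-4, -1)) = Mul(Mul(2, X), Rational(-1, 4)) = Mul(Rational(-1, 2), X))
Function('h')(G, m) = Add(Rational(-25, 8), Mul(-1, G)) (Function('h')(G, m) = Add(Mul(Rational(-1, 2), Rational(25, 4)), Mul(-1, G)) = Add(Rational(-25, 8), Mul(-1, G)))
Add(Mul(-1886798, Pow(-1753323, -1)), Mul(-3977870, Pow(Function('h')(-1983, -1163), -1))) = Add(Mul(-1886798, Pow(-1753323, -1)), Mul(-3977870, Pow(Add(Rational(-25, 8), Mul(-1, -1983)), -1))) = Add(Mul(-1886798, Rational(-1, 1753323)), Mul(-3977870, Pow(Add(Rational(-25, 8), 1983), -1))) = Add(Rational(1886798, 1753323), Mul(-3977870, Pow(Rational(15839, 8), -1))) = Add(Rational(1886798, 1753323), Mul(-3977870, Rational(8, 15839))) = Add(Rational(1886798, 1753323), Rational(-31822960, 15839)) = Rational(-55766042702558, 27770882997)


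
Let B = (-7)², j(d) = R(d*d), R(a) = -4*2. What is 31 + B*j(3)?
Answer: -361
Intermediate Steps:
R(a) = -8
j(d) = -8
B = 49
31 + B*j(3) = 31 + 49*(-8) = 31 - 392 = -361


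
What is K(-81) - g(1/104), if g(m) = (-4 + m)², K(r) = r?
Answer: -1048321/10816 ≈ -96.923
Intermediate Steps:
K(-81) - g(1/104) = -81 - (-4 + 1/104)² = -81 - (-415/104)² = -81 - 1*172225/10816 = -81 - 172225/10816 = -1048321/10816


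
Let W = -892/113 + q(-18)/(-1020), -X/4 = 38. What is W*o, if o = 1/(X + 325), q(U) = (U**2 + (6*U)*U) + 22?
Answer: -116861/1993998 ≈ -0.058606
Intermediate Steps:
X = -152 (X = -4*38 = -152)
q(U) = 22 + 7*U**2 (q(U) = (U**2 + 6*U**2) + 22 = 7*U**2 + 22 = 22 + 7*U**2)
o = 1/173 (o = 1/(-152 + 325) = 1/173 ≈ 0.0057803)
W = -116861/11526 (W = -892/113 + (22 + 7*(-18)**2)/(-1020) = -892*1/113 + (22 + 7*324)*(-1/1020) = -892/113 + (22 + 2268)*(-1/1020) = -892/113 + 2290*(-1/1020) = -892/113 - 229/102 = -116861/11526 ≈ -10.139)
W*o = -116861/11526*1/173 = -116861/1993998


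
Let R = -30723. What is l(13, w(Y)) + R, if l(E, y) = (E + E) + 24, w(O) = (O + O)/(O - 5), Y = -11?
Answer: -30673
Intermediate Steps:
w(O) = 2*O/(-5 + O) (w(O) = (2*O)/(-5 + O) = 2*O/(-5 + O))
l(E, y) = 24 + 2*E (l(E, y) = 2*E + 24 = 24 + 2*E)
l(13, w(Y)) + R = (24 + 2*13) - 30723 = (24 + 26) - 30723 = 50 - 30723 = -30673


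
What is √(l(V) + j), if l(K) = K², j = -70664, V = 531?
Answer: √211297 ≈ 459.67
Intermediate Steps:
√(l(V) + j) = √(531² - 70664) = √(281961 - 70664) = √211297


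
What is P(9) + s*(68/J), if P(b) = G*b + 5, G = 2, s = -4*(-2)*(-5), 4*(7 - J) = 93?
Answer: 2475/13 ≈ 190.38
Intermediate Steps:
J = -65/4 (J = 7 - ¼*93 = 7 - 93/4 = -65/4 ≈ -16.250)
s = -40 (s = 8*(-5) = -40)
P(b) = 5 + 2*b (P(b) = 2*b + 5 = 5 + 2*b)
P(9) + s*(68/J) = (5 + 2*9) - 2720/(-65/4) = (5 + 18) - 2720*(-4)/65 = 23 - 40*(-272/65) = 23 + 2176/13 = 2475/13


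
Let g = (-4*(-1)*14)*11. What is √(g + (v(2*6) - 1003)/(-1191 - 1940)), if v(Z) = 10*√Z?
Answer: √(6041887569 - 62620*√3)/3131 ≈ 24.826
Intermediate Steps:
g = 616 (g = (4*14)*11 = 56*11 = 616)
√(g + (v(2*6) - 1003)/(-1191 - 1940)) = √(616 + (10*√(2*6) - 1003)/(-1191 - 1940)) = √(616 + (10*√12 - 1003)/(-3131)) = √(616 + (10*(2*√3) - 1003)*(-1/3131)) = √(616 + (20*√3 - 1003)*(-1/3131)) = √(616 + (-1003 + 20*√3)*(-1/3131)) = √(616 + (1003/3131 - 20*√3/3131)) = √(1929699/3131 - 20*√3/3131)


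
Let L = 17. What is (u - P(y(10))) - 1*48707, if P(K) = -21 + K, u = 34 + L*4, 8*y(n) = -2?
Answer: -194335/4 ≈ -48584.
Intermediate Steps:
y(n) = -1/4 (y(n) = (1/8)*(-2) = -1/4)
u = 102 (u = 34 + 17*4 = 34 + 68 = 102)
(u - P(y(10))) - 1*48707 = (102 - (-21 - 1/4)) - 1*48707 = (102 - 1*(-85/4)) - 48707 = (102 + 85/4) - 48707 = 493/4 - 48707 = -194335/4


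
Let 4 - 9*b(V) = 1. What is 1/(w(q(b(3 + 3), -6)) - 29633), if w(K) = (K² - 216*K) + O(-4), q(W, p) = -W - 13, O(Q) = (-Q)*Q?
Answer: -9/239321 ≈ -3.7606e-5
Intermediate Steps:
b(V) = ⅓ (b(V) = 4/9 - ⅑*1 = 4/9 - ⅑ = ⅓)
O(Q) = -Q²
q(W, p) = -13 - W
w(K) = -16 + K² - 216*K (w(K) = (K² - 216*K) - 1*(-4)² = (K² - 216*K) - 1*16 = (K² - 216*K) - 16 = -16 + K² - 216*K)
1/(w(q(b(3 + 3), -6)) - 29633) = 1/((-16 + (-13 - 1*⅓)² - 216*(-13 - 1*⅓)) - 29633) = 1/((-16 + (-13 - ⅓)² - 216*(-13 - ⅓)) - 29633) = 1/((-16 + (-40/3)² - 216*(-40/3)) - 29633) = 1/((-16 + 1600/9 + 2880) - 29633) = 1/(27376/9 - 29633) = 1/(-239321/9) = -9/239321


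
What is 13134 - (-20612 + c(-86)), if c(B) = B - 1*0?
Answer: 33832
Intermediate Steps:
c(B) = B (c(B) = B + 0 = B)
13134 - (-20612 + c(-86)) = 13134 - (-20612 - 86) = 13134 - 1*(-20698) = 13134 + 20698 = 33832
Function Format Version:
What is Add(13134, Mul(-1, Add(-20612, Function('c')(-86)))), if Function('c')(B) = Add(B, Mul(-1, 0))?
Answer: 33832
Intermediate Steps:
Function('c')(B) = B (Function('c')(B) = Add(B, 0) = B)
Add(13134, Mul(-1, Add(-20612, Function('c')(-86)))) = Add(13134, Mul(-1, Add(-20612, -86))) = Add(13134, Mul(-1, -20698)) = Add(13134, 20698) = 33832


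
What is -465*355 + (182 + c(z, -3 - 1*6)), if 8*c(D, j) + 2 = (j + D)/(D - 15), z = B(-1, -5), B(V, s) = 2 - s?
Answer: -5276583/32 ≈ -1.6489e+5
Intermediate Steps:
z = 7 (z = 2 - 1*(-5) = 2 + 5 = 7)
c(D, j) = -¼ + (D + j)/(8*(-15 + D)) (c(D, j) = -¼ + ((j + D)/(D - 15))/8 = -¼ + ((D + j)/(-15 + D))/8 = -¼ + (D + j)/(8*(-15 + D)))
-465*355 + (182 + c(z, -3 - 1*6)) = -465*355 + (182 + (30 + (-3 - 1*6) - 1*7)/(8*(-15 + 7))) = -165075 + (182 + (⅛)*(30 + (-3 - 6) - 7)/(-8)) = -165075 + (182 + (⅛)*(-⅛)*(30 - 9 - 7)) = -165075 + (182 + (⅛)*(-⅛)*14) = -165075 + (182 - 7/32) = -165075 + 5817/32 = -5276583/32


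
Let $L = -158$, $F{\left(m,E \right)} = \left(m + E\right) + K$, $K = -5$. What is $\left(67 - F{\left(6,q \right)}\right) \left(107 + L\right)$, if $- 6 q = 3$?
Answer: $- \frac{6783}{2} \approx -3391.5$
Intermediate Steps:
$q = - \frac{1}{2}$ ($q = \left(- \frac{1}{6}\right) 3 = - \frac{1}{2} \approx -0.5$)
$F{\left(m,E \right)} = -5 + E + m$ ($F{\left(m,E \right)} = \left(m + E\right) - 5 = \left(E + m\right) - 5 = -5 + E + m$)
$\left(67 - F{\left(6,q \right)}\right) \left(107 + L\right) = \left(67 - \left(-5 - \frac{1}{2} + 6\right)\right) \left(107 - 158\right) = \left(67 - \frac{1}{2}\right) \left(-51\right) = \frac{133}{2} \left(-51\right) = - \frac{6783}{2}$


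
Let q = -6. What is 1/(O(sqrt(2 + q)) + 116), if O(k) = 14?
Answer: 1/130 ≈ 0.0076923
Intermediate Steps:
1/(O(sqrt(2 + q)) + 116) = 1/(14 + 116) = 1/130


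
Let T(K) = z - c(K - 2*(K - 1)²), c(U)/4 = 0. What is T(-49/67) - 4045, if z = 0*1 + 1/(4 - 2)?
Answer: -8089/2 ≈ -4044.5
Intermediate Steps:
z = ½ (z = 0 + 1/2 = 0 + ½ = ½ ≈ 0.50000)
c(U) = 0 (c(U) = 4*0 = 0)
T(K) = ½ (T(K) = ½ - 1*0 = ½ + 0 = ½)
T(-49/67) - 4045 = ½ - 4045 = -8089/2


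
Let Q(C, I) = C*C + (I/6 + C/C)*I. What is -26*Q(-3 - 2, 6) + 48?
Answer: -914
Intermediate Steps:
Q(C, I) = C² + I*(1 + I/6) (Q(C, I) = C² + (I*(⅙) + 1)*I = C² + (I/6 + 1)*I = C² + (1 + I/6)*I = C² + I*(1 + I/6))
-26*Q(-3 - 2, 6) + 48 = -26*(6 + (-3 - 2)² + (⅙)*6²) + 48 = -26*(6 + (-5)² + (⅙)*36) + 48 = -26*(6 + 25 + 6) + 48 = -26*37 + 48 = -962 + 48 = -914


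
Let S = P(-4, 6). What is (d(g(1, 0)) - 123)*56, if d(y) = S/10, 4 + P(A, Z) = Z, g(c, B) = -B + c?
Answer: -34384/5 ≈ -6876.8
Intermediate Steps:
g(c, B) = c - B
P(A, Z) = -4 + Z
S = 2 (S = -4 + 6 = 2)
d(y) = ⅕ (d(y) = 2/10 = 2*(⅒) = ⅕)
(d(g(1, 0)) - 123)*56 = (⅕ - 123)*56 = -614/5*56 = -34384/5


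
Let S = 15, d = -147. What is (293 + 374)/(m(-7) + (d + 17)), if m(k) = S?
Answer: -29/5 ≈ -5.8000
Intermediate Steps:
m(k) = 15
(293 + 374)/(m(-7) + (d + 17)) = (293 + 374)/(15 + (-147 + 17)) = 667/(15 - 130) = 667/(-115) = 667*(-1/115) = -29/5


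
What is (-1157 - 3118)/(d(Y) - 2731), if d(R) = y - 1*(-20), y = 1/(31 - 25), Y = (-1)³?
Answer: 5130/3253 ≈ 1.5770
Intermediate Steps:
Y = -1
y = ⅙ (y = 1/6 = ⅙ ≈ 0.16667)
d(R) = 121/6 (d(R) = ⅙ - 1*(-20) = ⅙ + 20 = 121/6)
(-1157 - 3118)/(d(Y) - 2731) = (-1157 - 3118)/(121/6 - 2731) = -4275/(-16265/6) = -4275*(-6/16265) = 5130/3253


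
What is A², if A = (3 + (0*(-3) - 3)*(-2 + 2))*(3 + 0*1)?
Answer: 81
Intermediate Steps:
A = 9 (A = (3 + (0 - 3)*0)*(3 + 0) = (3 - 3*0)*3 = (3 + 0)*3 = 3*3 = 9)
A² = 9² = 81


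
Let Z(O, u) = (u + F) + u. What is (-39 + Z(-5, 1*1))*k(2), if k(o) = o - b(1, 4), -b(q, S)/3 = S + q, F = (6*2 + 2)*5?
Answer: 561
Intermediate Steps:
F = 70 (F = (12 + 2)*5 = 14*5 = 70)
b(q, S) = -3*S - 3*q (b(q, S) = -3*(S + q) = -3*S - 3*q)
k(o) = 15 + o (k(o) = o - (-3*4 - 3*1) = o - (-12 - 3) = o - 1*(-15) = o + 15 = 15 + o)
Z(O, u) = 70 + 2*u (Z(O, u) = (u + 70) + u = (70 + u) + u = 70 + 2*u)
(-39 + Z(-5, 1*1))*k(2) = (-39 + (70 + 2*(1*1)))*(15 + 2) = (-39 + (70 + 2*1))*17 = (-39 + (70 + 2))*17 = (-39 + 72)*17 = 33*17 = 561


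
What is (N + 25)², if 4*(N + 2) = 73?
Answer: 27225/16 ≈ 1701.6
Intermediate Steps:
N = 65/4 (N = -2 + (¼)*73 = -2 + 73/4 = 65/4 ≈ 16.250)
(N + 25)² = (65/4 + 25)² = (165/4)² = 27225/16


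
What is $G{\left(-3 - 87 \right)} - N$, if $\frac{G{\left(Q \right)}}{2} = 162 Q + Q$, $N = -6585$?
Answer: $-22755$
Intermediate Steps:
$G{\left(Q \right)} = 326 Q$ ($G{\left(Q \right)} = 2 \left(162 Q + Q\right) = 2 \cdot 163 Q = 326 Q$)
$G{\left(-3 - 87 \right)} - N = 326 \left(-3 - 87\right) - -6585 = 326 \left(-3 - 87\right) + 6585 = 326 \left(-90\right) + 6585 = -29340 + 6585 = -22755$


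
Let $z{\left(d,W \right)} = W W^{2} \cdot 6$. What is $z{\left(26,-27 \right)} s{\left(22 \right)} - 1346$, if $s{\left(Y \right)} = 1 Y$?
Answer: $-2599502$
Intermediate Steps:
$s{\left(Y \right)} = Y$
$z{\left(d,W \right)} = 6 W^{3}$ ($z{\left(d,W \right)} = W^{3} \cdot 6 = 6 W^{3}$)
$z{\left(26,-27 \right)} s{\left(22 \right)} - 1346 = 6 \left(-27\right)^{3} \cdot 22 - 1346 = 6 \left(-19683\right) 22 - 1346 = \left(-118098\right) 22 - 1346 = -2598156 - 1346 = -2599502$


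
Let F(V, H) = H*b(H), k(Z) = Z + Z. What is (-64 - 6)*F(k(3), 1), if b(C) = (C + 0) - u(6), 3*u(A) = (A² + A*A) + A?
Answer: 1750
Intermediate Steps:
u(A) = A/3 + 2*A²/3 (u(A) = ((A² + A*A) + A)/3 = ((A² + A²) + A)/3 = (2*A² + A)/3 = (A + 2*A²)/3 = A/3 + 2*A²/3)
b(C) = -26 + C (b(C) = (C + 0) - 6*(1 + 2*6)/3 = C - 6*(1 + 12)/3 = C - 6*13/3 = C - 1*26 = C - 26 = -26 + C)
k(Z) = 2*Z
F(V, H) = H*(-26 + H)
(-64 - 6)*F(k(3), 1) = (-64 - 6)*(1*(-26 + 1)) = -70*(-25) = 1750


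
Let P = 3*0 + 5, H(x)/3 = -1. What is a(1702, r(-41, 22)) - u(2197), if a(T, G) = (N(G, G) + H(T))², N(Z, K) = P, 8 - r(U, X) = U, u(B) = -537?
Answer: 541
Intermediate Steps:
r(U, X) = 8 - U
H(x) = -3 (H(x) = 3*(-1) = -3)
P = 5 (P = 0 + 5 = 5)
N(Z, K) = 5
a(T, G) = 4 (a(T, G) = (5 - 3)² = 2² = 4)
a(1702, r(-41, 22)) - u(2197) = 4 - 1*(-537) = 4 + 537 = 541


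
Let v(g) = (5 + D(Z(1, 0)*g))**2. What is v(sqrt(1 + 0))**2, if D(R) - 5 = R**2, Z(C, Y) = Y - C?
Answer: 14641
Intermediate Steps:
D(R) = 5 + R**2
v(g) = (10 + g**2)**2 (v(g) = (5 + (5 + ((0 - 1*1)*g)**2))**2 = (5 + (5 + ((0 - 1)*g)**2))**2 = (5 + (5 + (-g)**2))**2 = (5 + (5 + g**2))**2 = (10 + g**2)**2)
v(sqrt(1 + 0))**2 = ((10 + (sqrt(1 + 0))**2)**2)**2 = ((10 + (sqrt(1))**2)**2)**2 = ((10 + 1**2)**2)**2 = ((10 + 1)**2)**2 = (11**2)**2 = 121**2 = 14641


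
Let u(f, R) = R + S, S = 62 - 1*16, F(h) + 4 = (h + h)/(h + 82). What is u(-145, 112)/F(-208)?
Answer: -4977/22 ≈ -226.23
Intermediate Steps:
F(h) = -4 + 2*h/(82 + h) (F(h) = -4 + (h + h)/(h + 82) = -4 + (2*h)/(82 + h) = -4 + 2*h/(82 + h))
S = 46 (S = 62 - 16 = 46)
u(f, R) = 46 + R (u(f, R) = R + 46 = 46 + R)
u(-145, 112)/F(-208) = (46 + 112)/((2*(-164 - 1*(-208))/(82 - 208))) = 158/((2*(-164 + 208)/(-126))) = 158/((2*(-1/126)*44)) = 158/(-44/63) = 158*(-63/44) = -4977/22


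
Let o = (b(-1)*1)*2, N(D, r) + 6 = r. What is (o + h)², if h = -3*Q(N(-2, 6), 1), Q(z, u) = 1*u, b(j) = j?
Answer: 25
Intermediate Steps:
N(D, r) = -6 + r
Q(z, u) = u
h = -3 (h = -3*1 = -3)
o = -2 (o = -1*1*2 = -1*2 = -2)
(o + h)² = (-2 - 3)² = (-5)² = 25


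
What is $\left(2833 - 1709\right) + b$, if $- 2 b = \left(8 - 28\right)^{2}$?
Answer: $924$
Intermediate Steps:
$b = -200$ ($b = - \frac{\left(8 - 28\right)^{2}}{2} = - \frac{\left(-20\right)^{2}}{2} = \left(- \frac{1}{2}\right) 400 = -200$)
$\left(2833 - 1709\right) + b = \left(2833 - 1709\right) - 200 = 1124 - 200 = 924$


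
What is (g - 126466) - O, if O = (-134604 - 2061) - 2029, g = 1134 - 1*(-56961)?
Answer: 70323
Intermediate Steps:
g = 58095 (g = 1134 + 56961 = 58095)
O = -138694 (O = -136665 - 2029 = -138694)
(g - 126466) - O = (58095 - 126466) - 1*(-138694) = -68371 + 138694 = 70323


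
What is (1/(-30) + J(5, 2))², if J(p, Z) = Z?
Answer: 3481/900 ≈ 3.8678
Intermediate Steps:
(1/(-30) + J(5, 2))² = (1/(-30) + 2)² = (-1/30 + 2)² = (59/30)² = 3481/900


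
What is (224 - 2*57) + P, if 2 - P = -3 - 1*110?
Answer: 225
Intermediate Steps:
P = 115 (P = 2 - (-3 - 1*110) = 2 - (-3 - 110) = 2 - 1*(-113) = 2 + 113 = 115)
(224 - 2*57) + P = (224 - 2*57) + 115 = (224 - 114) + 115 = 110 + 115 = 225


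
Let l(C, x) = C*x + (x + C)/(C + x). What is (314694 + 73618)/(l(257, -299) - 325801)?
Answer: -388312/402643 ≈ -0.96441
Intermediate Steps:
l(C, x) = 1 + C*x (l(C, x) = C*x + (C + x)/(C + x) = C*x + 1 = 1 + C*x)
(314694 + 73618)/(l(257, -299) - 325801) = (314694 + 73618)/((1 + 257*(-299)) - 325801) = 388312/((1 - 76843) - 325801) = 388312/(-76842 - 325801) = 388312/(-402643) = 388312*(-1/402643) = -388312/402643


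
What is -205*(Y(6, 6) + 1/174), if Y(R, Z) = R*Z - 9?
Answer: -963295/174 ≈ -5536.2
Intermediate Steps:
Y(R, Z) = -9 + R*Z
-205*(Y(6, 6) + 1/174) = -205*((-9 + 6*6) + 1/174) = -205*((-9 + 36) + 1/174) = -205*(27 + 1/174) = -205*4699/174 = -963295/174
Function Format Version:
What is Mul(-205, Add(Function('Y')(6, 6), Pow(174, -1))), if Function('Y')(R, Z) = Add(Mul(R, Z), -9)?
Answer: Rational(-963295, 174) ≈ -5536.2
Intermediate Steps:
Function('Y')(R, Z) = Add(-9, Mul(R, Z))
Mul(-205, Add(Function('Y')(6, 6), Pow(174, -1))) = Mul(-205, Add(Add(-9, Mul(6, 6)), Pow(174, -1))) = Mul(-205, Add(Add(-9, 36), Rational(1, 174))) = Mul(-205, Add(27, Rational(1, 174))) = Mul(-205, Rational(4699, 174)) = Rational(-963295, 174)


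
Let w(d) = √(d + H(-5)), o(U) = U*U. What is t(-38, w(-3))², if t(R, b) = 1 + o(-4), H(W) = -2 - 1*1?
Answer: 289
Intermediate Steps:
H(W) = -3 (H(W) = -2 - 1 = -3)
o(U) = U²
w(d) = √(-3 + d) (w(d) = √(d - 3) = √(-3 + d))
t(R, b) = 17 (t(R, b) = 1 + (-4)² = 1 + 16 = 17)
t(-38, w(-3))² = 17² = 289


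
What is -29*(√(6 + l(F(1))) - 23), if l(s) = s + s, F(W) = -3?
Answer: 667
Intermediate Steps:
l(s) = 2*s
-29*(√(6 + l(F(1))) - 23) = -29*(√(6 + 2*(-3)) - 23) = -29*(√(6 - 6) - 23) = -29*(√0 - 23) = -29*(0 - 23) = -29*(-23) = 667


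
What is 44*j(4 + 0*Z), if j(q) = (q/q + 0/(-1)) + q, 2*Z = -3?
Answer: 220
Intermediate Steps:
Z = -3/2 (Z = (½)*(-3) = -3/2 ≈ -1.5000)
j(q) = 1 + q (j(q) = (1 + 0*(-1)) + q = (1 + 0) + q = 1 + q)
44*j(4 + 0*Z) = 44*(1 + (4 + 0*(-3/2))) = 44*(1 + (4 + 0)) = 44*(1 + 4) = 44*5 = 220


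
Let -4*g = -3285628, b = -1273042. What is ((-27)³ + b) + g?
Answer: -471318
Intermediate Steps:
g = 821407 (g = -¼*(-3285628) = 821407)
((-27)³ + b) + g = ((-27)³ - 1273042) + 821407 = (-19683 - 1273042) + 821407 = -1292725 + 821407 = -471318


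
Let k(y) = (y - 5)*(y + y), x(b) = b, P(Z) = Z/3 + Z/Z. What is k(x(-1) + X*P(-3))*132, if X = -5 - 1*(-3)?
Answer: 1584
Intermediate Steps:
P(Z) = 1 + Z/3 (P(Z) = Z*(⅓) + 1 = Z/3 + 1 = 1 + Z/3)
X = -2 (X = -5 + 3 = -2)
k(y) = 2*y*(-5 + y) (k(y) = (-5 + y)*(2*y) = 2*y*(-5 + y))
k(x(-1) + X*P(-3))*132 = (2*(-1 - 2*(1 + (⅓)*(-3)))*(-5 + (-1 - 2*(1 + (⅓)*(-3)))))*132 = (2*(-1 - 2*(1 - 1))*(-5 + (-1 - 2*(1 - 1))))*132 = (2*(-1 - 2*0)*(-5 + (-1 - 2*0)))*132 = (2*(-1 + 0)*(-5 + (-1 + 0)))*132 = (2*(-1)*(-5 - 1))*132 = (2*(-1)*(-6))*132 = 12*132 = 1584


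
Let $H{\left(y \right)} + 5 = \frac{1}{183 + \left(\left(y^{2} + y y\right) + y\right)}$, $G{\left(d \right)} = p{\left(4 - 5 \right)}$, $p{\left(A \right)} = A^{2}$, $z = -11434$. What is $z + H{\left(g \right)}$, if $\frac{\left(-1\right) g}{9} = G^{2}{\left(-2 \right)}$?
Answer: $- \frac{3843503}{336} \approx -11439.0$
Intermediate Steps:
$G{\left(d \right)} = 1$ ($G{\left(d \right)} = \left(4 - 5\right)^{2} = \left(-1\right)^{2} = 1$)
$g = -9$ ($g = - 9 \cdot 1^{2} = \left(-9\right) 1 = -9$)
$H{\left(y \right)} = -5 + \frac{1}{183 + y + 2 y^{2}}$ ($H{\left(y \right)} = -5 + \frac{1}{183 + \left(\left(y^{2} + y y\right) + y\right)} = -5 + \frac{1}{183 + \left(\left(y^{2} + y^{2}\right) + y\right)} = -5 + \frac{1}{183 + \left(2 y^{2} + y\right)} = -5 + \frac{1}{183 + \left(y + 2 y^{2}\right)} = -5 + \frac{1}{183 + y + 2 y^{2}}$)
$z + H{\left(g \right)} = -11434 + \frac{-914 - 10 \left(-9\right)^{2} - -45}{183 - 9 + 2 \left(-9\right)^{2}} = -11434 + \frac{-914 - 810 + 45}{183 - 9 + 2 \cdot 81} = -11434 + \frac{-914 - 810 + 45}{183 - 9 + 162} = -11434 + \frac{1}{336} \left(-1679\right) = -11434 - \frac{1679}{336} = - \frac{3843503}{336}$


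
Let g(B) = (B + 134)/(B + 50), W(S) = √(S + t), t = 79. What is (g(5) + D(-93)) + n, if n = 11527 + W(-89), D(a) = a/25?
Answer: 3169597/275 + I*√10 ≈ 11526.0 + 3.1623*I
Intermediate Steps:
W(S) = √(79 + S) (W(S) = √(S + 79) = √(79 + S))
D(a) = a/25 (D(a) = a*(1/25) = a/25)
n = 11527 + I*√10 (n = 11527 + √(79 - 89) = 11527 + √(-10) = 11527 + I*√10 ≈ 11527.0 + 3.1623*I)
g(B) = (134 + B)/(50 + B)
(g(5) + D(-93)) + n = ((134 + 5)/(50 + 5) + (1/25)*(-93)) + (11527 + I*√10) = (139/55 - 93/25) + (11527 + I*√10) = -328/275 + (11527 + I*√10) = 3169597/275 + I*√10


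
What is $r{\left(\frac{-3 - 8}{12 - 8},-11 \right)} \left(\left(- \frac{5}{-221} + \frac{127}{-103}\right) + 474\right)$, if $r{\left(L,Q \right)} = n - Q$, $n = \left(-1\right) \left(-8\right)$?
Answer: $\frac{204480090}{22763} \approx 8983.0$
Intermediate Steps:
$n = 8$
$r{\left(L,Q \right)} = 8 - Q$
$r{\left(\frac{-3 - 8}{12 - 8},-11 \right)} \left(\left(- \frac{5}{-221} + \frac{127}{-103}\right) + 474\right) = \left(8 - -11\right) \left(\left(- \frac{5}{-221} + \frac{127}{-103}\right) + 474\right) = \left(8 + 11\right) \left(\left(\left(-5\right) \left(- \frac{1}{221}\right) + 127 \left(- \frac{1}{103}\right)\right) + 474\right) = 19 \left(\left(\frac{5}{221} - \frac{127}{103}\right) + 474\right) = 19 \left(- \frac{27552}{22763} + 474\right) = 19 \cdot \frac{10762110}{22763} = \frac{204480090}{22763}$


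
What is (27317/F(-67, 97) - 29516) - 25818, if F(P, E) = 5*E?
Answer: -26809673/485 ≈ -55278.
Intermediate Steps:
(27317/F(-67, 97) - 29516) - 25818 = (27317/((5*97)) - 29516) - 25818 = (27317/485 - 29516) - 25818 = -14287943/485 - 25818 = -26809673/485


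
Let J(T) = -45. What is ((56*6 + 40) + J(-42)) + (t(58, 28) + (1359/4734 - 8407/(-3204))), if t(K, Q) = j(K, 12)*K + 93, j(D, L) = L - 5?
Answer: 701854103/842652 ≈ 832.91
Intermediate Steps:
j(D, L) = -5 + L
t(K, Q) = 93 + 7*K (t(K, Q) = (-5 + 12)*K + 93 = 7*K + 93 = 93 + 7*K)
((56*6 + 40) + J(-42)) + (t(58, 28) + (1359/4734 - 8407/(-3204))) = ((56*6 + 40) - 45) + ((93 + 7*58) + (1359/4734 - 8407/(-3204))) = ((336 + 40) - 45) + ((93 + 406) + (1359*(1/4734) - 8407*(-1/3204))) = (376 - 45) + (499 + (151/526 + 8407/3204)) = 331 + (499 + 2452943/842652) = 331 + 422936291/842652 = 701854103/842652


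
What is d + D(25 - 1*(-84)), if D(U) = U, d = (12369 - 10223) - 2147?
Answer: 108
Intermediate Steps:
d = -1 (d = 2146 - 2147 = -1)
d + D(25 - 1*(-84)) = -1 + (25 - 1*(-84)) = -1 + (25 + 84) = -1 + 109 = 108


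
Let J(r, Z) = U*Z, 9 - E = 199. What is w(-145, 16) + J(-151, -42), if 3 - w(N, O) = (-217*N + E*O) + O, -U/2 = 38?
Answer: -25246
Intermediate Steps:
E = -190 (E = 9 - 1*199 = 9 - 199 = -190)
U = -76 (U = -2*38 = -76)
J(r, Z) = -76*Z
w(N, O) = 3 + 189*O + 217*N (w(N, O) = 3 - ((-217*N - 190*O) + O) = 3 - (-217*N - 189*O) = 3 + (189*O + 217*N) = 3 + 189*O + 217*N)
w(-145, 16) + J(-151, -42) = (3 + 189*16 + 217*(-145)) - 76*(-42) = (3 + 3024 - 31465) + 3192 = -28438 + 3192 = -25246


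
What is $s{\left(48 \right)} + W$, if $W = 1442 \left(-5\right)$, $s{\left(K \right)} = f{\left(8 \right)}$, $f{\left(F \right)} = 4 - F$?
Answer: $-7214$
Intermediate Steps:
$s{\left(K \right)} = -4$ ($s{\left(K \right)} = 4 - 8 = -4$)
$W = -7210$
$s{\left(48 \right)} + W = -4 - 7210 = -7214$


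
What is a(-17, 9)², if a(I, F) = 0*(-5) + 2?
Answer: 4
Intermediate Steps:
a(I, F) = 2 (a(I, F) = 0 + 2 = 2)
a(-17, 9)² = 2² = 4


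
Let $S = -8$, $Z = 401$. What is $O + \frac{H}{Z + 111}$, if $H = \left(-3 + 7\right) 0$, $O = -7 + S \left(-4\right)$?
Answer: $25$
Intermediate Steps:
$O = 25$ ($O = -7 - -32 = -7 + 32 = 25$)
$H = 0$ ($H = 4 \cdot 0 = 0$)
$O + \frac{H}{Z + 111} = 25 + \frac{0}{401 + 111} = 25 + \frac{0}{512} = 25 + 0 \cdot \frac{1}{512} = 25 + 0 = 25$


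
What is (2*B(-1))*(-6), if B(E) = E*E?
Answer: -12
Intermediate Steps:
B(E) = E²
(2*B(-1))*(-6) = (2*(-1)²)*(-6) = (2*1)*(-6) = 2*(-6) = -12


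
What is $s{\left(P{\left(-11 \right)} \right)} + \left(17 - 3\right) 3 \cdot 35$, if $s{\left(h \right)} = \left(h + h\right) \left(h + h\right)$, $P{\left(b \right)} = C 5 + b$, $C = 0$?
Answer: $1954$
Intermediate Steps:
$P{\left(b \right)} = b$ ($P{\left(b \right)} = 0 \cdot 5 + b = 0 + b = b$)
$s{\left(h \right)} = 4 h^{2}$ ($s{\left(h \right)} = 2 h 2 h = 4 h^{2}$)
$s{\left(P{\left(-11 \right)} \right)} + \left(17 - 3\right) 3 \cdot 35 = 4 \left(-11\right)^{2} + \left(17 - 3\right) 3 \cdot 35 = 4 \cdot 121 + 14 \cdot 3 \cdot 35 = 484 + 42 \cdot 35 = 484 + 1470 = 1954$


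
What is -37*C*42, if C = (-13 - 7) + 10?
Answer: 15540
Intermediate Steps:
C = -10 (C = -20 + 10 = -10)
-37*C*42 = -37*(-10)*42 = 370*42 = 15540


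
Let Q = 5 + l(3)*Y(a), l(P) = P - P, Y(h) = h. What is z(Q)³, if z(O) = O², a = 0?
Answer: 15625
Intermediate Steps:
l(P) = 0
Q = 5 (Q = 5 + 0*0 = 5 + 0 = 5)
z(Q)³ = (5²)³ = 25³ = 15625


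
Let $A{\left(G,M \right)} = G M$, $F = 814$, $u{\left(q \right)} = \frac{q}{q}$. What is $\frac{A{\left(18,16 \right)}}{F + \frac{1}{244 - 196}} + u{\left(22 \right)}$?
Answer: $\frac{52897}{39073} \approx 1.3538$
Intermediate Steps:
$u{\left(q \right)} = 1$
$\frac{A{\left(18,16 \right)}}{F + \frac{1}{244 - 196}} + u{\left(22 \right)} = \frac{18 \cdot 16}{814 + \frac{1}{244 - 196}} + 1 = \frac{288}{814 + \frac{1}{48}} + 1 = \frac{288}{\frac{39073}{48}} + 1 = 288 \cdot \frac{48}{39073} + 1 = \frac{13824}{39073} + 1 = \frac{52897}{39073}$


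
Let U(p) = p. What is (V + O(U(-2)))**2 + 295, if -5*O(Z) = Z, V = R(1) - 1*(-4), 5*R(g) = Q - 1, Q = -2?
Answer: 7736/25 ≈ 309.44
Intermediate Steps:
R(g) = -3/5 (R(g) = (-2 - 1)/5 = (1/5)*(-3) = -3/5)
V = 17/5 (V = -3/5 - 1*(-4) = -3/5 + 4 = 17/5 ≈ 3.4000)
O(Z) = -Z/5
(V + O(U(-2)))**2 + 295 = (17/5 - 1/5*(-2))**2 + 295 = (17/5 + 2/5)**2 + 295 = (19/5)**2 + 295 = 361/25 + 295 = 7736/25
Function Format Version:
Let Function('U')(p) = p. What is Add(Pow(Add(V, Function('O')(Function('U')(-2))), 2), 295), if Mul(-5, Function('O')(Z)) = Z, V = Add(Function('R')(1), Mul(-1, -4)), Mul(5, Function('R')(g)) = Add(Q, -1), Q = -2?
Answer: Rational(7736, 25) ≈ 309.44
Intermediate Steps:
Function('R')(g) = Rational(-3, 5) (Function('R')(g) = Mul(Rational(1, 5), Add(-2, -1)) = Mul(Rational(1, 5), -3) = Rational(-3, 5))
V = Rational(17, 5) (V = Add(Rational(-3, 5), Mul(-1, -4)) = Add(Rational(-3, 5), 4) = Rational(17, 5) ≈ 3.4000)
Function('O')(Z) = Mul(Rational(-1, 5), Z)
Add(Pow(Add(V, Function('O')(Function('U')(-2))), 2), 295) = Add(Pow(Add(Rational(17, 5), Mul(Rational(-1, 5), -2)), 2), 295) = Add(Pow(Add(Rational(17, 5), Rational(2, 5)), 2), 295) = Add(Pow(Rational(19, 5), 2), 295) = Add(Rational(361, 25), 295) = Rational(7736, 25)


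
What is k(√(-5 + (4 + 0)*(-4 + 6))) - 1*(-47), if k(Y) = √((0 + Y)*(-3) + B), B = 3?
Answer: 47 + √(3 - 3*√3) ≈ 47.0 + 1.4819*I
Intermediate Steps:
k(Y) = √(3 - 3*Y) (k(Y) = √((0 + Y)*(-3) + 3) = √(Y*(-3) + 3) = √(-3*Y + 3) = √(3 - 3*Y))
k(√(-5 + (4 + 0)*(-4 + 6))) - 1*(-47) = √(3 - 3*√(-5 + (4 + 0)*(-4 + 6))) - 1*(-47) = √(3 - 3*√(-5 + 4*2)) + 47 = √(3 - 3*√(-5 + 8)) + 47 = √(3 - 3*√3) + 47 = 47 + √(3 - 3*√3)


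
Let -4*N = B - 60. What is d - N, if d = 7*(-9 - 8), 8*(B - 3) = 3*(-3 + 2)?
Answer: -4267/32 ≈ -133.34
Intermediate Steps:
B = 21/8 (B = 3 + (3*(-3 + 2))/8 = 3 + (3*(-1))/8 = 3 + (⅛)*(-3) = 3 - 3/8 = 21/8 ≈ 2.6250)
d = -119 (d = 7*(-17) = -119)
N = 459/32 (N = -(21/8 - 60)/4 = -¼*(-459/8) = 459/32 ≈ 14.344)
d - N = -119 - 1*459/32 = -119 - 459/32 = -4267/32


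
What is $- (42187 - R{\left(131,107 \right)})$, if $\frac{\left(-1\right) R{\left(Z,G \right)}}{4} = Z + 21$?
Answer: $-42795$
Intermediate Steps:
$R{\left(Z,G \right)} = -84 - 4 Z$ ($R{\left(Z,G \right)} = - 4 \left(Z + 21\right) = - 4 \left(21 + Z\right) = -84 - 4 Z$)
$- (42187 - R{\left(131,107 \right)}) = - (42187 - \left(-84 - 524\right)) = - (42187 - -608) = - (42187 + 608) = \left(-1\right) 42795 = -42795$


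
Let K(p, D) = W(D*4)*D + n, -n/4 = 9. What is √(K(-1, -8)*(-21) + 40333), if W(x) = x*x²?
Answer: I*√5463935 ≈ 2337.5*I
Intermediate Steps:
W(x) = x³
n = -36 (n = -4*9 = -36)
K(p, D) = -36 + 64*D⁴ (K(p, D) = (D*4)³*D - 36 = (4*D)³*D - 36 = (64*D³)*D - 36 = 64*D⁴ - 36 = -36 + 64*D⁴)
√(K(-1, -8)*(-21) + 40333) = √((-36 + 64*(-8)⁴)*(-21) + 40333) = √((-36 + 64*4096)*(-21) + 40333) = √((-36 + 262144)*(-21) + 40333) = √(262108*(-21) + 40333) = √(-5504268 + 40333) = √(-5463935) = I*√5463935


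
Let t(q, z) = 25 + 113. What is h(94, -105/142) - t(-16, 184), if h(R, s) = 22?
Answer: -116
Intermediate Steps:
t(q, z) = 138
h(94, -105/142) - t(-16, 184) = 22 - 1*138 = 22 - 138 = -116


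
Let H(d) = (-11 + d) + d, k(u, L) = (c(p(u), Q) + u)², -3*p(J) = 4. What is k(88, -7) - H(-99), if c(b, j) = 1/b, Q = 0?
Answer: 125145/16 ≈ 7821.6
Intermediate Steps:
p(J) = -4/3 (p(J) = -⅓*4 = -4/3)
k(u, L) = (-¾ + u)² (k(u, L) = (1/(-4/3) + u)² = (-¾ + u)²)
H(d) = -11 + 2*d
k(88, -7) - H(-99) = (-3 + 4*88)²/16 - (-11 + 2*(-99)) = (-3 + 352)²/16 - (-11 - 198) = (1/16)*349² - 1*(-209) = (1/16)*121801 + 209 = 121801/16 + 209 = 125145/16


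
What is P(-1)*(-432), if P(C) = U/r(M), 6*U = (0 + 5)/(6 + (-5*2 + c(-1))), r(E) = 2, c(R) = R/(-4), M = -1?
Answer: 48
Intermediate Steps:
c(R) = -R/4 (c(R) = R*(-¼) = -R/4)
U = -2/9 (U = ((0 + 5)/(6 + (-5*2 - ¼*(-1))))/6 = (5/(6 + (-10 + ¼)))/6 = (5/(6 - 39/4))/6 = (5/(-15/4))/6 = (5*(-4/15))/6 = (⅙)*(-4/3) = -2/9 ≈ -0.22222)
P(C) = -⅑ (P(C) = -2/9/2 = -2/9*½ = -⅑)
P(-1)*(-432) = -⅑*(-432) = 48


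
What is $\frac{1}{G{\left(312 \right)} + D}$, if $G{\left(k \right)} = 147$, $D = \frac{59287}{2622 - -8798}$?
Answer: $\frac{11420}{1738027} \approx 0.0065707$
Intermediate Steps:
$D = \frac{59287}{11420}$ ($D = \frac{59287}{2622 + 8798} = \frac{59287}{11420} \approx 5.1915$)
$\frac{1}{G{\left(312 \right)} + D} = \frac{1}{147 + \frac{59287}{11420}} = \frac{1}{\frac{1738027}{11420}} = \frac{11420}{1738027}$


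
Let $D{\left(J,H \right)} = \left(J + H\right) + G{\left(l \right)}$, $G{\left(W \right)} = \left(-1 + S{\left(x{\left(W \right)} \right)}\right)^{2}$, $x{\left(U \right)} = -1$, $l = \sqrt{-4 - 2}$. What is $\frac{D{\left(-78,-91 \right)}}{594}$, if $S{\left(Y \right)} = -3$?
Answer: $- \frac{17}{66} \approx -0.25758$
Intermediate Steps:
$l = i \sqrt{6}$ ($l = \sqrt{-6} = i \sqrt{6} \approx 2.4495 i$)
$G{\left(W \right)} = 16$ ($G{\left(W \right)} = \left(-1 - 3\right)^{2} = \left(-4\right)^{2} = 16$)
$D{\left(J,H \right)} = 16 + H + J$ ($D{\left(J,H \right)} = \left(J + H\right) + 16 = \left(H + J\right) + 16 = 16 + H + J$)
$\frac{D{\left(-78,-91 \right)}}{594} = \frac{16 - 91 - 78}{594} = \left(-153\right) \frac{1}{594} = - \frac{17}{66}$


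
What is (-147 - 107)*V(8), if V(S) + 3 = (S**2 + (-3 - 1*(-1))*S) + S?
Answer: -13462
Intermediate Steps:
V(S) = -3 + S**2 - S (V(S) = -3 + ((S**2 + (-3 - 1*(-1))*S) + S) = -3 + ((S**2 + (-3 + 1)*S) + S) = -3 + ((S**2 - 2*S) + S) = -3 + (S**2 - S) = -3 + S**2 - S)
(-147 - 107)*V(8) = (-147 - 107)*(-3 + 8**2 - 1*8) = -254*(-3 + 64 - 8) = -254*53 = -13462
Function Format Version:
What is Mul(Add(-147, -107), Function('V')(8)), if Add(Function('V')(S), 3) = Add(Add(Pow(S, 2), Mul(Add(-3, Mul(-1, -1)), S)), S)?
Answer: -13462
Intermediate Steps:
Function('V')(S) = Add(-3, Pow(S, 2), Mul(-1, S)) (Function('V')(S) = Add(-3, Add(Add(Pow(S, 2), Mul(Add(-3, Mul(-1, -1)), S)), S)) = Add(-3, Add(Add(Pow(S, 2), Mul(Add(-3, 1), S)), S)) = Add(-3, Add(Add(Pow(S, 2), Mul(-2, S)), S)) = Add(-3, Add(Pow(S, 2), Mul(-1, S))) = Add(-3, Pow(S, 2), Mul(-1, S)))
Mul(Add(-147, -107), Function('V')(8)) = Mul(Add(-147, -107), Add(-3, Pow(8, 2), Mul(-1, 8))) = Mul(-254, Add(-3, 64, -8)) = Mul(-254, 53) = -13462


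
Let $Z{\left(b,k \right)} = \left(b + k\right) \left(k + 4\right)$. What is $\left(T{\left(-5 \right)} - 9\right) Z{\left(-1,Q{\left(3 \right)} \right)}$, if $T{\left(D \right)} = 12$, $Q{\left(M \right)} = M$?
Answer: $42$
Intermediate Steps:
$Z{\left(b,k \right)} = \left(4 + k\right) \left(b + k\right)$ ($Z{\left(b,k \right)} = \left(b + k\right) \left(4 + k\right) = \left(4 + k\right) \left(b + k\right)$)
$\left(T{\left(-5 \right)} - 9\right) Z{\left(-1,Q{\left(3 \right)} \right)} = \left(12 - 9\right) \left(3^{2} + 4 \left(-1\right) + 4 \cdot 3 - 3\right) = 3 \left(9 - 4 + 12 - 3\right) = 3 \cdot 14 = 42$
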